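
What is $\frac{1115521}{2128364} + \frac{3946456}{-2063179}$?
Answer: $- \frac{6097975376725}{4391195909156} \approx -1.3887$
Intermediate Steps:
$\frac{1115521}{2128364} + \frac{3946456}{-2063179} = 1115521 \cdot \frac{1}{2128364} + 3946456 \left(- \frac{1}{2063179}\right) = \frac{1115521}{2128364} - \frac{3946456}{2063179} = - \frac{6097975376725}{4391195909156}$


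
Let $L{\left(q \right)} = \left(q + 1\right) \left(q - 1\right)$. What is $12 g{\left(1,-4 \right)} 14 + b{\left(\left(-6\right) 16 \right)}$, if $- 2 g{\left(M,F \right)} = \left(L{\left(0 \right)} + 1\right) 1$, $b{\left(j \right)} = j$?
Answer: $-96$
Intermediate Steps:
$L{\left(q \right)} = \left(1 + q\right) \left(-1 + q\right)$
$g{\left(M,F \right)} = 0$ ($g{\left(M,F \right)} = - \frac{\left(\left(-1 + 0^{2}\right) + 1\right) 1}{2} = - \frac{\left(\left(-1 + 0\right) + 1\right) 1}{2} = - \frac{\left(-1 + 1\right) 1}{2} = - \frac{0 \cdot 1}{2} = \left(- \frac{1}{2}\right) 0 = 0$)
$12 g{\left(1,-4 \right)} 14 + b{\left(\left(-6\right) 16 \right)} = 12 \cdot 0 \cdot 14 - 96 = 0 \cdot 14 - 96 = 0 - 96 = -96$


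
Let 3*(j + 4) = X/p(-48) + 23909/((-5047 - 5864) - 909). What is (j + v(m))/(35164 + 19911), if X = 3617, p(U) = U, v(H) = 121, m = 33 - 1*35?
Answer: 12936899/7811838000 ≈ 0.0016561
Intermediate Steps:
m = -2 (m = 33 - 35 = -2)
j = -4225741/141840 (j = -4 + (3617/(-48) + 23909/((-5047 - 5864) - 909))/3 = -4 + (3617*(-1/48) + 23909/(-10911 - 909))/3 = -4 + (-3617/48 + 23909/(-11820))/3 = -4 + (-3617/48 + 23909*(-1/11820))/3 = -4 + (-3617/48 - 23909/11820)/3 = -4 + (⅓)*(-3658381/47280) = -4 - 3658381/141840 = -4225741/141840 ≈ -29.792)
(j + v(m))/(35164 + 19911) = (-4225741/141840 + 121)/(35164 + 19911) = (12936899/141840)/55075 = (12936899/141840)*(1/55075) = 12936899/7811838000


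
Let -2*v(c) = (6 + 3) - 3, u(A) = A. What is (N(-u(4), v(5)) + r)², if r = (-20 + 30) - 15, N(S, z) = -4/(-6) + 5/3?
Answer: 64/9 ≈ 7.1111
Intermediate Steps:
v(c) = -3 (v(c) = -((6 + 3) - 3)/2 = -(9 - 3)/2 = -½*6 = -3)
N(S, z) = 7/3 (N(S, z) = -4*(-⅙) + 5*(⅓) = ⅔ + 5/3 = 7/3)
r = -5 (r = 10 - 15 = -5)
(N(-u(4), v(5)) + r)² = (7/3 - 5)² = (-8/3)² = 64/9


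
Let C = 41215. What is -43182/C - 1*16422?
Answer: -676875912/41215 ≈ -16423.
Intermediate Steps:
-43182/C - 1*16422 = -43182/41215 - 1*16422 = -43182*1/41215 - 16422 = -43182/41215 - 16422 = -676875912/41215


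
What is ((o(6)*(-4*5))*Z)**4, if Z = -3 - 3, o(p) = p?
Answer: 268738560000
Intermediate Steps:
Z = -6
((o(6)*(-4*5))*Z)**4 = ((6*(-4*5))*(-6))**4 = ((6*(-20))*(-6))**4 = (-120*(-6))**4 = 720**4 = 268738560000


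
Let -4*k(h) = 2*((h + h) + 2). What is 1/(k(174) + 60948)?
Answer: 1/60773 ≈ 1.6455e-5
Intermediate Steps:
k(h) = -1 - h (k(h) = -((h + h) + 2)/2 = -(2*h + 2)/2 = -(2 + 2*h)/2 = -(4 + 4*h)/4 = -1 - h)
1/(k(174) + 60948) = 1/((-1 - 1*174) + 60948) = 1/((-1 - 174) + 60948) = 1/(-175 + 60948) = 1/60773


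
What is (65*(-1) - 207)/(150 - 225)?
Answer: 272/75 ≈ 3.6267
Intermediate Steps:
(65*(-1) - 207)/(150 - 225) = (-65 - 207)/(-75) = -272*(-1/75) = 272/75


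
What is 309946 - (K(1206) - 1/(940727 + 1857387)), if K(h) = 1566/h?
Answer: 58106460767697/187473638 ≈ 3.0994e+5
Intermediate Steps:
309946 - (K(1206) - 1/(940727 + 1857387)) = 309946 - (1566/1206 - 1/(940727 + 1857387)) = 309946 - (1566*(1/1206) - 1/2798114) = 309946 - (87/67 - 1*1/2798114) = 309946 - (87/67 - 1/2798114) = 309946 - 1*243435851/187473638 = 309946 - 243435851/187473638 = 58106460767697/187473638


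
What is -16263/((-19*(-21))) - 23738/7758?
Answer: -22606636/515907 ≈ -43.819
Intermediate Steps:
-16263/((-19*(-21))) - 23738/7758 = -16263/399 - 23738*1/7758 = -16263*1/399 - 11869/3879 = -5421/133 - 11869/3879 = -22606636/515907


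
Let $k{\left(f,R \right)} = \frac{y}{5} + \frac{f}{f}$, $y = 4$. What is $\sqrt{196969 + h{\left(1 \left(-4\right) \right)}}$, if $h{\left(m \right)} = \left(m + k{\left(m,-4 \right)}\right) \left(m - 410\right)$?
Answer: $\frac{\sqrt{4946995}}{5} \approx 444.84$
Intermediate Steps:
$k{\left(f,R \right)} = \frac{9}{5}$ ($k{\left(f,R \right)} = \frac{4}{5} + \frac{f}{f} = 4 \cdot \frac{1}{5} + 1 = \frac{4}{5} + 1 = \frac{9}{5}$)
$h{\left(m \right)} = \left(-410 + m\right) \left(\frac{9}{5} + m\right)$ ($h{\left(m \right)} = \left(m + \frac{9}{5}\right) \left(m - 410\right) = \left(\frac{9}{5} + m\right) \left(-410 + m\right) = \left(-410 + m\right) \left(\frac{9}{5} + m\right)$)
$\sqrt{196969 + h{\left(1 \left(-4\right) \right)}} = \sqrt{196969 - \left(738 - 16 + \frac{2041}{5} \cdot 1 \left(-4\right)\right)} = \sqrt{196969 - \left(- \frac{4474}{5} - 16\right)} = \sqrt{196969 + \left(-738 + 16 + \frac{8164}{5}\right)} = \sqrt{196969 + \frac{4554}{5}} = \sqrt{\frac{989399}{5}} = \frac{\sqrt{4946995}}{5}$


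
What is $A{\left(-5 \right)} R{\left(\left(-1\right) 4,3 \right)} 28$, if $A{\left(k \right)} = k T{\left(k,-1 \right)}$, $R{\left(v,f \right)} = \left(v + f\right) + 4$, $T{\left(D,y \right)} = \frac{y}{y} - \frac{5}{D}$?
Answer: $-840$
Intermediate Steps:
$T{\left(D,y \right)} = 1 - \frac{5}{D}$
$R{\left(v,f \right)} = 4 + f + v$ ($R{\left(v,f \right)} = \left(f + v\right) + 4 = 4 + f + v$)
$A{\left(k \right)} = -5 + k$ ($A{\left(k \right)} = k \frac{-5 + k}{k} = -5 + k$)
$A{\left(-5 \right)} R{\left(\left(-1\right) 4,3 \right)} 28 = \left(-5 - 5\right) \left(4 + 3 - 4\right) 28 = - 10 \left(4 + 3 - 4\right) 28 = \left(-10\right) 3 \cdot 28 = \left(-30\right) 28 = -840$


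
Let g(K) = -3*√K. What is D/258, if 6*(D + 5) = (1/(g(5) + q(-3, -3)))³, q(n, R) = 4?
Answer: -366137/18877086 - 31*√5/4194908 ≈ -0.019412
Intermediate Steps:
D = -5 + 1/(6*(4 - 3*√5)³) (D = -5 + (1/(-3*√5 + 4))³/6 = -5 + (1/(4 - 3*√5))³/6 = -5 + 1/(6*(4 - 3*√5)³) ≈ -5.0084)
D/258 = (-366137/73167 - 93*√5/48778)/258 = (-366137/73167 - 93*√5/48778)*(1/258) = -366137/18877086 - 31*√5/4194908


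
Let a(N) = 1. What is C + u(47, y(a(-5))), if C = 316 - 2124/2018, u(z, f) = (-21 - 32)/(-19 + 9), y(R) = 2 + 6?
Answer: 3231297/10090 ≈ 320.25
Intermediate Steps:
y(R) = 8
u(z, f) = 53/10 (u(z, f) = -53/(-10) = -53*(-⅒) = 53/10)
C = 317782/1009 (C = 316 - 2124*1/2018 = 316 - 1062/1009 = 317782/1009 ≈ 314.95)
C + u(47, y(a(-5))) = 317782/1009 + 53/10 = 3231297/10090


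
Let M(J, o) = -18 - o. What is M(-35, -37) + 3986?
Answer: 4005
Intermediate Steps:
M(-35, -37) + 3986 = (-18 - 1*(-37)) + 3986 = (-18 + 37) + 3986 = 19 + 3986 = 4005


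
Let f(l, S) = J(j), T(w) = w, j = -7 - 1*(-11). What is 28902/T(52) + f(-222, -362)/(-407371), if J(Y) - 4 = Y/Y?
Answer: 5886918191/10591646 ≈ 555.81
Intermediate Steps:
j = 4 (j = -7 + 11 = 4)
J(Y) = 5 (J(Y) = 4 + Y/Y = 4 + 1 = 5)
f(l, S) = 5
28902/T(52) + f(-222, -362)/(-407371) = 28902/52 + 5/(-407371) = 28902*(1/52) + 5*(-1/407371) = 14451/26 - 5/407371 = 5886918191/10591646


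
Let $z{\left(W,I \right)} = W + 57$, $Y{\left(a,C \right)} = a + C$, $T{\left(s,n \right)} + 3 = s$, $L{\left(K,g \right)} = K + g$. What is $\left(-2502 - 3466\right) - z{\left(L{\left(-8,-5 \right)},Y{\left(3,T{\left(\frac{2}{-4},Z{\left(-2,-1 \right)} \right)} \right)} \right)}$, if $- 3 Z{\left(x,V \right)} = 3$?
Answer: $-6012$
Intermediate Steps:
$Z{\left(x,V \right)} = -1$ ($Z{\left(x,V \right)} = \left(- \frac{1}{3}\right) 3 = -1$)
$T{\left(s,n \right)} = -3 + s$
$Y{\left(a,C \right)} = C + a$
$z{\left(W,I \right)} = 57 + W$
$\left(-2502 - 3466\right) - z{\left(L{\left(-8,-5 \right)},Y{\left(3,T{\left(\frac{2}{-4},Z{\left(-2,-1 \right)} \right)} \right)} \right)} = \left(-2502 - 3466\right) - \left(57 - 13\right) = -5968 - 44 = -6012$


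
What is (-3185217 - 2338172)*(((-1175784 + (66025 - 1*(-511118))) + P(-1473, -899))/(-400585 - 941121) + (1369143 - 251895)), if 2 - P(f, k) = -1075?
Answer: -4139832369317843814/670853 ≈ -6.1710e+12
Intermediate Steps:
P(f, k) = 1077 (P(f, k) = 2 - 1*(-1075) = 2 + 1075 = 1077)
(-3185217 - 2338172)*(((-1175784 + (66025 - 1*(-511118))) + P(-1473, -899))/(-400585 - 941121) + (1369143 - 251895)) = (-3185217 - 2338172)*(((-1175784 + (66025 - 1*(-511118))) + 1077)/(-400585 - 941121) + (1369143 - 251895)) = -5523389*(((-1175784 + (66025 + 511118)) + 1077)/(-1341706) + 1117248) = -5523389*(((-1175784 + 577143) + 1077)*(-1/1341706) + 1117248) = -5523389*((-598641 + 1077)*(-1/1341706) + 1117248) = -5523389*(-597564*(-1/1341706) + 1117248) = -5523389*(298782/670853 + 1117248) = -5523389*749509471326/670853 = -4139832369317843814/670853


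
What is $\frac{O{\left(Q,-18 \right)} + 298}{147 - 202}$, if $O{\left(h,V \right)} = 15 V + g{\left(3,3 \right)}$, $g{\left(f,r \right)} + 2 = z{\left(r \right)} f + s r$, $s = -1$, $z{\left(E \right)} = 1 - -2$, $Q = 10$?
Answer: $- \frac{32}{55} \approx -0.58182$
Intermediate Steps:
$z{\left(E \right)} = 3$ ($z{\left(E \right)} = 1 + 2 = 3$)
$g{\left(f,r \right)} = -2 - r + 3 f$ ($g{\left(f,r \right)} = -2 + \left(3 f - r\right) = -2 + \left(- r + 3 f\right) = -2 - r + 3 f$)
$O{\left(h,V \right)} = 4 + 15 V$ ($O{\left(h,V \right)} = 15 V - -4 = 15 V + 4 = 4 + 15 V$)
$\frac{O{\left(Q,-18 \right)} + 298}{147 - 202} = \frac{\left(4 + 15 \left(-18\right)\right) + 298}{147 - 202} = \frac{\left(4 - 270\right) + 298}{-55} = \left(-266 + 298\right) \left(- \frac{1}{55}\right) = 32 \left(- \frac{1}{55}\right) = - \frac{32}{55}$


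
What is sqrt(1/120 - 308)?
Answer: I*sqrt(1108770)/60 ≈ 17.55*I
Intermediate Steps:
sqrt(1/120 - 308) = sqrt(-36959/120) = I*sqrt(1108770)/60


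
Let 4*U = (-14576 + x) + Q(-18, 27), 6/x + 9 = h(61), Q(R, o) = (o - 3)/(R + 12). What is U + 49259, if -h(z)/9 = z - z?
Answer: 273683/6 ≈ 45614.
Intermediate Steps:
Q(R, o) = (-3 + o)/(12 + R)
h(z) = 0 (h(z) = -9*(z - z) = -9*0 = 0)
x = -⅔ (x = 6/(-9 + 0) = 6/(-9) = 6*(-⅑) = -⅔ ≈ -0.66667)
U = -21871/6 (U = ((-14576 - ⅔) + (-3 + 27)/(12 - 18))/4 = (-43730/3 + 24/(-6))/4 = (-43730/3 - ⅙*24)/4 = (-43730/3 - 4)/4 = (¼)*(-43742/3) = -21871/6 ≈ -3645.2)
U + 49259 = -21871/6 + 49259 = 273683/6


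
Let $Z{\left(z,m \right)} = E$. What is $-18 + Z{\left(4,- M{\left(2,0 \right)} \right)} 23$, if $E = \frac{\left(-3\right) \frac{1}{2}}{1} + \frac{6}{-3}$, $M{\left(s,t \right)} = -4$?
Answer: $- \frac{197}{2} \approx -98.5$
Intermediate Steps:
$E = - \frac{7}{2}$ ($E = \left(-3\right) \frac{1}{2} \cdot 1 + 6 \left(- \frac{1}{3}\right) = \left(- \frac{3}{2}\right) 1 - 2 = - \frac{3}{2} - 2 = - \frac{7}{2} \approx -3.5$)
$Z{\left(z,m \right)} = - \frac{7}{2}$
$-18 + Z{\left(4,- M{\left(2,0 \right)} \right)} 23 = -18 - \frac{161}{2} = - \frac{197}{2}$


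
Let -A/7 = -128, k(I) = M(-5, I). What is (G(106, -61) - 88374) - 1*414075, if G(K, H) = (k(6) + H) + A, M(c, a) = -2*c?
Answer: -501604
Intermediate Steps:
k(I) = 10 (k(I) = -2*(-5) = 10)
A = 896 (A = -7*(-128) = 896)
G(K, H) = 906 + H (G(K, H) = (10 + H) + 896 = 906 + H)
(G(106, -61) - 88374) - 1*414075 = ((906 - 61) - 88374) - 1*414075 = (845 - 88374) - 414075 = -87529 - 414075 = -501604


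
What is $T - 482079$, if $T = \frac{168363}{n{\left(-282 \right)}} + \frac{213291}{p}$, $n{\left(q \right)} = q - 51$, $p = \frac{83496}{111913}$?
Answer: $- \frac{202560787403}{1029784} \approx -1.967 \cdot 10^{5}$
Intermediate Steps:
$p = \frac{83496}{111913}$ ($p = 83496 \cdot \frac{1}{111913} = \frac{83496}{111913} \approx 0.74608$)
$n{\left(q \right)} = -51 + q$
$T = \frac{293876453533}{1029784}$ ($T = \frac{168363}{-51 - 282} + \frac{213291}{\frac{83496}{111913}} = \frac{168363}{-333} + 213291 \cdot \frac{111913}{83496} = 168363 \left(- \frac{1}{333}\right) + \frac{7956678561}{27832} = - \frac{18707}{37} + \frac{7956678561}{27832} = \frac{293876453533}{1029784} \approx 2.8538 \cdot 10^{5}$)
$T - 482079 = \frac{293876453533}{1029784} - 482079 = - \frac{202560787403}{1029784}$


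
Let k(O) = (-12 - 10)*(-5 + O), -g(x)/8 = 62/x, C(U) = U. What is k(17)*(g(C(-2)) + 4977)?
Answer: -1379400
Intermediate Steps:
g(x) = -496/x
k(O) = 110 - 22*O (k(O) = -22*(-5 + O) = 110 - 22*O)
k(17)*(g(C(-2)) + 4977) = (110 - 22*17)*(-496/(-2) + 4977) = (110 - 374)*(-496*(-1/2) + 4977) = -264*(248 + 4977) = -264*5225 = -1379400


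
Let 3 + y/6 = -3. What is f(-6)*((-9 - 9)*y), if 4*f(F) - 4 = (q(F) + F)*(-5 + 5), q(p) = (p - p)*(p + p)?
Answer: 648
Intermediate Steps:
y = -36 (y = -18 + 6*(-3) = -18 - 18 = -36)
q(p) = 0 (q(p) = 0*(2*p) = 0)
f(F) = 1 (f(F) = 1 + ((0 + F)*(-5 + 5))/4 = 1 + (F*0)/4 = 1 + (¼)*0 = 1 + 0 = 1)
f(-6)*((-9 - 9)*y) = 1*((-9 - 9)*(-36)) = 1*(-18*(-36)) = 1*648 = 648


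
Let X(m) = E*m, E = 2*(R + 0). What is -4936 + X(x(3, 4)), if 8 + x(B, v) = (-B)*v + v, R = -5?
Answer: -4776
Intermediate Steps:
E = -10 (E = 2*(-5 + 0) = 2*(-5) = -10)
x(B, v) = -8 + v - B*v (x(B, v) = -8 + ((-B)*v + v) = -8 + (-B*v + v) = -8 + (v - B*v) = -8 + v - B*v)
X(m) = -10*m
-4936 + X(x(3, 4)) = -4936 - 10*(-8 + 4 - 1*3*4) = -4936 - 10*(-8 + 4 - 12) = -4936 - 10*(-16) = -4936 + 160 = -4776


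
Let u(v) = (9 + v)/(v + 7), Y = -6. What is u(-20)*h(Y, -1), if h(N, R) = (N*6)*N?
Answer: 2376/13 ≈ 182.77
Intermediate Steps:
u(v) = (9 + v)/(7 + v)
h(N, R) = 6*N² (h(N, R) = (6*N)*N = 6*N²)
u(-20)*h(Y, -1) = ((9 - 20)/(7 - 20))*(6*(-6)²) = (-11/(-13))*(6*36) = -1/13*(-11)*216 = (11/13)*216 = 2376/13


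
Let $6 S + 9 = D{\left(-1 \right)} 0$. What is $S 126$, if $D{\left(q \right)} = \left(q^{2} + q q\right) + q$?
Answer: $-189$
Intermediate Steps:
$D{\left(q \right)} = q + 2 q^{2}$ ($D{\left(q \right)} = \left(q^{2} + q^{2}\right) + q = 2 q^{2} + q = q + 2 q^{2}$)
$S = - \frac{3}{2}$ ($S = - \frac{3}{2} + \frac{- (1 + 2 \left(-1\right)) 0}{6} = - \frac{3}{2} + \frac{- (1 - 2) 0}{6} = - \frac{3}{2} + \frac{\left(-1\right) \left(-1\right) 0}{6} = - \frac{3}{2} + \frac{1 \cdot 0}{6} = - \frac{3}{2} + \frac{1}{6} \cdot 0 = - \frac{3}{2} + 0 = - \frac{3}{2} \approx -1.5$)
$S 126 = \left(- \frac{3}{2}\right) 126 = -189$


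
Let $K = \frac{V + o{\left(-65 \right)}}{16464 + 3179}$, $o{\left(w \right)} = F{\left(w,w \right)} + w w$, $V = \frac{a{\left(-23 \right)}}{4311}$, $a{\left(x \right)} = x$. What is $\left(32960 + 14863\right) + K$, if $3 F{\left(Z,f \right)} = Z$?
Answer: $\frac{4049716292326}{84680973} \approx 47823.0$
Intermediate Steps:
$F{\left(Z,f \right)} = \frac{Z}{3}$
$V = - \frac{23}{4311} \approx -0.0053352$
$o{\left(w \right)} = w^{2} + \frac{w}{3}$ ($o{\left(w \right)} = \frac{w}{3} + w w = \frac{w}{3} + w^{2} = w^{2} + \frac{w}{3}$)
$K = \frac{18120547}{84680973}$ ($K = \frac{- \frac{23}{4311} - 65 \left(\frac{1}{3} - 65\right)}{16464 + 3179} = \frac{- \frac{23}{4311} - - \frac{12610}{3}}{19643} = \left(- \frac{23}{4311} + \frac{12610}{3}\right) \frac{1}{19643} = \frac{18120547}{4311} \cdot \frac{1}{19643} = \frac{18120547}{84680973} \approx 0.21399$)
$\left(32960 + 14863\right) + K = \left(32960 + 14863\right) + \frac{18120547}{84680973} = 47823 + \frac{18120547}{84680973} = \frac{4049716292326}{84680973}$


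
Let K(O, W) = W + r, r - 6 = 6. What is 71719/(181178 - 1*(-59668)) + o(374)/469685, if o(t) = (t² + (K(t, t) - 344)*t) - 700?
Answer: 70988530379/113121753510 ≈ 0.62754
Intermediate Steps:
r = 12 (r = 6 + 6 = 12)
K(O, W) = 12 + W (K(O, W) = W + 12 = 12 + W)
o(t) = -700 + t² + t*(-332 + t) (o(t) = (t² + ((12 + t) - 344)*t) - 700 = (t² + (-332 + t)*t) - 700 = (t² + t*(-332 + t)) - 700 = -700 + t² + t*(-332 + t))
71719/(181178 - 1*(-59668)) + o(374)/469685 = 71719/(181178 - 1*(-59668)) + (-700 - 332*374 + 2*374²)/469685 = 71719/(181178 + 59668) + (-700 - 124168 + 2*139876)*(1/469685) = 71719/240846 + (-700 - 124168 + 279752)*(1/469685) = 71719*(1/240846) + 154884*(1/469685) = 71719/240846 + 154884/469685 = 70988530379/113121753510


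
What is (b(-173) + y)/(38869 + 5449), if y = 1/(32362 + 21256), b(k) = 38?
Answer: 2037485/2376242524 ≈ 0.00085744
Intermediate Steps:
y = 1/53618 ≈ 1.8650e-5
(b(-173) + y)/(38869 + 5449) = (38 + 1/53618)/(38869 + 5449) = (2037485/53618)/44318 = (2037485/53618)*(1/44318) = 2037485/2376242524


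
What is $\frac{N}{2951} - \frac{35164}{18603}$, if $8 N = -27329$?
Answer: $- \frac{102965623}{33783048} \approx -3.0478$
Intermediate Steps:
$N = - \frac{27329}{8}$ ($N = \frac{1}{8} \left(-27329\right) = - \frac{27329}{8} \approx -3416.1$)
$\frac{N}{2951} - \frac{35164}{18603} = - \frac{27329}{8 \cdot 2951} - \frac{35164}{18603} = \left(- \frac{27329}{8}\right) \frac{1}{2951} - \frac{35164}{18603} = - \frac{27329}{23608} - \frac{35164}{18603} = - \frac{102965623}{33783048}$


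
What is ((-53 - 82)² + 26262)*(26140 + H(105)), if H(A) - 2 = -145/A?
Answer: 8140424037/7 ≈ 1.1629e+9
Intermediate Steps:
H(A) = 2 - 145/A
((-53 - 82)² + 26262)*(26140 + H(105)) = ((-53 - 82)² + 26262)*(26140 + (2 - 145/105)) = ((-135)² + 26262)*(26140 + (2 - 145*1/105)) = (18225 + 26262)*(26140 + (2 - 29/21)) = 44487*(26140 + 13/21) = 44487*(548953/21) = 8140424037/7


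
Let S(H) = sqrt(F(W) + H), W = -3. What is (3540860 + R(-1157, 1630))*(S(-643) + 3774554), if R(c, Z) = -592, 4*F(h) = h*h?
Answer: 13362932740472 + 1770134*I*sqrt(2563) ≈ 1.3363e+13 + 8.9615e+7*I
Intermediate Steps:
F(h) = h**2/4 (F(h) = (h*h)/4 = h**2/4)
S(H) = sqrt(9/4 + H) (S(H) = sqrt((1/4)*(-3)**2 + H) = sqrt((1/4)*9 + H) = sqrt(9/4 + H))
(3540860 + R(-1157, 1630))*(S(-643) + 3774554) = (3540860 - 592)*(sqrt(9 + 4*(-643))/2 + 3774554) = 3540268*(sqrt(9 - 2572)/2 + 3774554) = 3540268*(sqrt(-2563)/2 + 3774554) = 3540268*((I*sqrt(2563))/2 + 3774554) = 3540268*(I*sqrt(2563)/2 + 3774554) = 3540268*(3774554 + I*sqrt(2563)/2) = 13362932740472 + 1770134*I*sqrt(2563)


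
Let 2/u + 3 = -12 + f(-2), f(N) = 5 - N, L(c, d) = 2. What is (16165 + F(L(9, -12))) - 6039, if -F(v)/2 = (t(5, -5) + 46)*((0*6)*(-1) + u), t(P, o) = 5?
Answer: 20303/2 ≈ 10152.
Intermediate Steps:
u = -¼ (u = 2/(-3 + (-12 + (5 - 1*(-2)))) = 2/(-3 + (-12 + (5 + 2))) = 2/(-3 + (-12 + 7)) = 2/(-3 - 5) = 2/(-8) = 2*(-⅛) = -¼ ≈ -0.25000)
F(v) = 51/2 (F(v) = -2*(5 + 46)*((0*6)*(-1) - ¼) = -102*(0*(-1) - ¼) = -102*(0 - ¼) = -102*(-1)/4 = -2*(-51/4) = 51/2)
(16165 + F(L(9, -12))) - 6039 = (16165 + 51/2) - 6039 = 32381/2 - 6039 = 20303/2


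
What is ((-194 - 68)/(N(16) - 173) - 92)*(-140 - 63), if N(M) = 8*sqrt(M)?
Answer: 2580130/141 ≈ 18299.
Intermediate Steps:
((-194 - 68)/(N(16) - 173) - 92)*(-140 - 63) = ((-194 - 68)/(8*sqrt(16) - 173) - 92)*(-140 - 63) = (-262/(8*4 - 173) - 92)*(-203) = (-262/(32 - 173) - 92)*(-203) = (-262/(-141) - 92)*(-203) = (-262*(-1/141) - 92)*(-203) = (262/141 - 92)*(-203) = -12710/141*(-203) = 2580130/141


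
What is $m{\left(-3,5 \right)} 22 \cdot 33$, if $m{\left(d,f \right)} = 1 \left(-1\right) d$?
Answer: $2178$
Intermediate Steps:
$m{\left(d,f \right)} = - d$
$m{\left(-3,5 \right)} 22 \cdot 33 = \left(-1\right) \left(-3\right) 22 \cdot 33 = 3 \cdot 22 \cdot 33 = 66 \cdot 33 = 2178$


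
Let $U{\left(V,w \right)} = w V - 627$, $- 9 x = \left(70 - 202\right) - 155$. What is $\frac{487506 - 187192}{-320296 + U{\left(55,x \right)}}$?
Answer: $- \frac{1351413}{1436261} \approx -0.94092$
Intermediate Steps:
$x = \frac{287}{9}$ ($x = - \frac{\left(70 - 202\right) - 155}{9} = - \frac{-132 - 155}{9} = \left(- \frac{1}{9}\right) \left(-287\right) = \frac{287}{9} \approx 31.889$)
$U{\left(V,w \right)} = -627 + V w$ ($U{\left(V,w \right)} = V w - 627 = -627 + V w$)
$\frac{487506 - 187192}{-320296 + U{\left(55,x \right)}} = \frac{487506 - 187192}{-320296 + \left(-627 + 55 \cdot \frac{287}{9}\right)} = \frac{300314}{-320296 + \left(-627 + \frac{15785}{9}\right)} = \frac{300314}{-320296 + \frac{10142}{9}} = \frac{300314}{- \frac{2872522}{9}} = 300314 \left(- \frac{9}{2872522}\right) = - \frac{1351413}{1436261}$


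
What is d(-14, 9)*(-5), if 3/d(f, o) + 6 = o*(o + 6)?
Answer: -5/43 ≈ -0.11628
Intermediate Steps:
d(f, o) = 3/(-6 + o*(6 + o)) (d(f, o) = 3/(-6 + o*(o + 6)) = 3/(-6 + o*(6 + o)))
d(-14, 9)*(-5) = (3/(-6 + 9² + 6*9))*(-5) = (3/(-6 + 81 + 54))*(-5) = (3/129)*(-5) = (3*(1/129))*(-5) = (1/43)*(-5) = -5/43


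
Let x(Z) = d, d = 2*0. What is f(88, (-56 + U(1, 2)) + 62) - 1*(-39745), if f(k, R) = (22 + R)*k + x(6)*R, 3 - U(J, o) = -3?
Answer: 42737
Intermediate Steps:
d = 0
U(J, o) = 6 (U(J, o) = 3 - 1*(-3) = 3 + 3 = 6)
x(Z) = 0
f(k, R) = k*(22 + R) (f(k, R) = (22 + R)*k + 0*R = k*(22 + R) + 0 = k*(22 + R))
f(88, (-56 + U(1, 2)) + 62) - 1*(-39745) = 88*(22 + ((-56 + 6) + 62)) - 1*(-39745) = 88*(22 + (-50 + 62)) + 39745 = 88*(22 + 12) + 39745 = 88*34 + 39745 = 2992 + 39745 = 42737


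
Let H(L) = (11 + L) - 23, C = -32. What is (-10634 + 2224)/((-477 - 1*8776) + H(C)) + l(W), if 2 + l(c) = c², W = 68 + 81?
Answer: 206392513/9297 ≈ 22200.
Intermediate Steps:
H(L) = -12 + L
W = 149
l(c) = -2 + c²
(-10634 + 2224)/((-477 - 1*8776) + H(C)) + l(W) = (-10634 + 2224)/((-477 - 1*8776) + (-12 - 32)) + (-2 + 149²) = -8410/((-477 - 8776) - 44) + (-2 + 22201) = -8410/(-9253 - 44) + 22199 = -8410/(-9297) + 22199 = -8410*(-1/9297) + 22199 = 8410/9297 + 22199 = 206392513/9297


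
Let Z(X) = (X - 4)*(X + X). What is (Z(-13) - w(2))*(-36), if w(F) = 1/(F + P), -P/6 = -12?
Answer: -588726/37 ≈ -15912.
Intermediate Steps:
P = 72 (P = -6*(-12) = 72)
Z(X) = 2*X*(-4 + X) (Z(X) = (-4 + X)*(2*X) = 2*X*(-4 + X))
w(F) = 1/(72 + F) (w(F) = 1/(F + 72) = 1/(72 + F))
(Z(-13) - w(2))*(-36) = (2*(-13)*(-4 - 13) - 1/(72 + 2))*(-36) = (2*(-13)*(-17) - 1/74)*(-36) = (442 - 1*1/74)*(-36) = (442 - 1/74)*(-36) = (32707/74)*(-36) = -588726/37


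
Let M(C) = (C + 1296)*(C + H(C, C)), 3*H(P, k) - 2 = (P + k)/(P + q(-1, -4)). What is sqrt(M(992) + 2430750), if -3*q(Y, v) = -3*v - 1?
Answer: sqrt(372145925089470)/8895 ≈ 2168.8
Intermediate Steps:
q(Y, v) = 1/3 + v (q(Y, v) = -(-3*v - 1)/3 = -(-1 - 3*v)/3 = 1/3 + v)
H(P, k) = 2/3 + (P + k)/(3*(-11/3 + P)) (H(P, k) = 2/3 + ((P + k)/(P + (1/3 - 4)))/3 = 2/3 + ((P + k)/(P - 11/3))/3 = 2/3 + ((P + k)/(-11/3 + P))/3 = 2/3 + (P + k)/(3*(-11/3 + P)))
M(C) = (1296 + C)*(C + (-22 + 12*C)/(3*(-11 + 3*C))) (M(C) = (C + 1296)*(C + (-22 + 3*C + 9*C)/(3*(-11 + 3*C))) = (1296 + C)*(C + (-22 + 12*C)/(3*(-11 + 3*C))))
sqrt(M(992) + 2430750) = sqrt((-28512 - 27238*992 + 9*992**3 + 11643*992**2)/(3*(-11 + 3*992)) + 2430750) = sqrt((-28512 - 27020096 + 9*976191488 + 11643*984064)/(3*(-11 + 2976)) + 2430750) = sqrt((1/3)*(-28512 - 27020096 + 8785723392 + 11457457152)/2965 + 2430750) = sqrt((1/3)*(1/2965)*20216131936 + 2430750) = sqrt(20216131936/8895 + 2430750) = sqrt(41837653186/8895) = sqrt(372145925089470)/8895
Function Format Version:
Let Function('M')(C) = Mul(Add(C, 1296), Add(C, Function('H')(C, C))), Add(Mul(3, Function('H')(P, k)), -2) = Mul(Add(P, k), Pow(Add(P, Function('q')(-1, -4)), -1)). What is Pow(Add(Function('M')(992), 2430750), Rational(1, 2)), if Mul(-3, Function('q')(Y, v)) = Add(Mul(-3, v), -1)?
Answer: Mul(Rational(1, 8895), Pow(372145925089470, Rational(1, 2))) ≈ 2168.8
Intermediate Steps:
Function('q')(Y, v) = Add(Rational(1, 3), v) (Function('q')(Y, v) = Mul(Rational(-1, 3), Add(Mul(-3, v), -1)) = Mul(Rational(-1, 3), Add(-1, Mul(-3, v))) = Add(Rational(1, 3), v))
Function('H')(P, k) = Add(Rational(2, 3), Mul(Rational(1, 3), Pow(Add(Rational(-11, 3), P), -1), Add(P, k))) (Function('H')(P, k) = Add(Rational(2, 3), Mul(Rational(1, 3), Mul(Add(P, k), Pow(Add(P, Add(Rational(1, 3), -4)), -1)))) = Add(Rational(2, 3), Mul(Rational(1, 3), Mul(Add(P, k), Pow(Add(P, Rational(-11, 3)), -1)))) = Add(Rational(2, 3), Mul(Rational(1, 3), Mul(Add(P, k), Pow(Add(Rational(-11, 3), P), -1)))) = Add(Rational(2, 3), Mul(Rational(1, 3), Mul(Pow(Add(Rational(-11, 3), P), -1), Add(P, k)))) = Add(Rational(2, 3), Mul(Rational(1, 3), Pow(Add(Rational(-11, 3), P), -1), Add(P, k))))
Function('M')(C) = Mul(Add(1296, C), Add(C, Mul(Rational(1, 3), Pow(Add(-11, Mul(3, C)), -1), Add(-22, Mul(12, C))))) (Function('M')(C) = Mul(Add(C, 1296), Add(C, Mul(Rational(1, 3), Pow(Add(-11, Mul(3, C)), -1), Add(-22, Mul(3, C), Mul(9, C))))) = Mul(Add(1296, C), Add(C, Mul(Rational(1, 3), Pow(Add(-11, Mul(3, C)), -1), Add(-22, Mul(12, C))))))
Pow(Add(Function('M')(992), 2430750), Rational(1, 2)) = Pow(Add(Mul(Rational(1, 3), Pow(Add(-11, Mul(3, 992)), -1), Add(-28512, Mul(-27238, 992), Mul(9, Pow(992, 3)), Mul(11643, Pow(992, 2)))), 2430750), Rational(1, 2)) = Pow(Add(Mul(Rational(1, 3), Pow(Add(-11, 2976), -1), Add(-28512, -27020096, Mul(9, 976191488), Mul(11643, 984064))), 2430750), Rational(1, 2)) = Pow(Add(Mul(Rational(1, 3), Pow(2965, -1), Add(-28512, -27020096, 8785723392, 11457457152)), 2430750), Rational(1, 2)) = Pow(Add(Mul(Rational(1, 3), Rational(1, 2965), 20216131936), 2430750), Rational(1, 2)) = Pow(Add(Rational(20216131936, 8895), 2430750), Rational(1, 2)) = Pow(Rational(41837653186, 8895), Rational(1, 2)) = Mul(Rational(1, 8895), Pow(372145925089470, Rational(1, 2)))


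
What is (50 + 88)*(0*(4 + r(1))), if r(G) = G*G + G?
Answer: 0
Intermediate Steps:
r(G) = G + G² (r(G) = G² + G = G + G²)
(50 + 88)*(0*(4 + r(1))) = (50 + 88)*(0*(4 + 1*(1 + 1))) = 138*(0*(4 + 1*2)) = 138*(0*(4 + 2)) = 138*(0*6) = 138*0 = 0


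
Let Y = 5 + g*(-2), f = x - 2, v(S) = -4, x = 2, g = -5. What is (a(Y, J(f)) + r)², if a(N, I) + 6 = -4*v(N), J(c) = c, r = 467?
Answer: 227529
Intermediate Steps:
f = 0 (f = 2 - 2 = 0)
Y = 15 (Y = 5 - 5*(-2) = 5 + 10 = 15)
a(N, I) = 10 (a(N, I) = -6 - 4*(-4) = -6 + 16 = 10)
(a(Y, J(f)) + r)² = (10 + 467)² = 477² = 227529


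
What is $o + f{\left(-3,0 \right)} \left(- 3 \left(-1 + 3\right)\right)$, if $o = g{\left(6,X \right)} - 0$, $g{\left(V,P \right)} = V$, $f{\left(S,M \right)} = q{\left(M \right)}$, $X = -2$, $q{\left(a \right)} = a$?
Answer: $6$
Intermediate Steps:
$f{\left(S,M \right)} = M$
$o = 6$ ($o = 6 - 0 = 6 + 0 = 6$)
$o + f{\left(-3,0 \right)} \left(- 3 \left(-1 + 3\right)\right) = 6 + 0 \left(- 3 \left(-1 + 3\right)\right) = 6 + 0 \left(\left(-3\right) 2\right) = 6 + 0 \left(-6\right) = 6 + 0 = 6$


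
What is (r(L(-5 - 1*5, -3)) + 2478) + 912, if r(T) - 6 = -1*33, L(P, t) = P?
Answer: 3363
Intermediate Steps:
r(T) = -27 (r(T) = 6 - 1*33 = 6 - 33 = -27)
(r(L(-5 - 1*5, -3)) + 2478) + 912 = (-27 + 2478) + 912 = 2451 + 912 = 3363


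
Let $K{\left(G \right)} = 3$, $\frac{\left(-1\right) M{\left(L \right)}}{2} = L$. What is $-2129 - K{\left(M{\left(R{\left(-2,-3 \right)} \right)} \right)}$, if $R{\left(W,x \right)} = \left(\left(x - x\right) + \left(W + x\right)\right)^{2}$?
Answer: $-2132$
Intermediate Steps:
$R{\left(W,x \right)} = \left(W + x\right)^{2}$ ($R{\left(W,x \right)} = \left(0 + \left(W + x\right)\right)^{2} = \left(W + x\right)^{2}$)
$M{\left(L \right)} = - 2 L$
$-2129 - K{\left(M{\left(R{\left(-2,-3 \right)} \right)} \right)} = -2129 - 3 = -2132$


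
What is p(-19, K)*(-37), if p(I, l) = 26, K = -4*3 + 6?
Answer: -962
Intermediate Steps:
K = -6 (K = -12 + 6 = -6)
p(-19, K)*(-37) = 26*(-37) = -962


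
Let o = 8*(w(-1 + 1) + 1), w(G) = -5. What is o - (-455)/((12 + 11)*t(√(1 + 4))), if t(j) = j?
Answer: -32 + 91*√5/23 ≈ -23.153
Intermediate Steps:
o = -32 (o = 8*(-5 + 1) = 8*(-4) = -32)
o - (-455)/((12 + 11)*t(√(1 + 4))) = -32 - (-455)/((12 + 11)*√(1 + 4)) = -32 - (-455)/(23*√5) = -32 - (-455)*√5/115 = -32 - (-91)*√5/23 = -32 + 91*√5/23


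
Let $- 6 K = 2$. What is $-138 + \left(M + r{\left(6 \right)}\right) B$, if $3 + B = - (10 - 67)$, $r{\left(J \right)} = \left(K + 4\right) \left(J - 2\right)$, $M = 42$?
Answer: $2922$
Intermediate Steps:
$K = - \frac{1}{3}$ ($K = \left(- \frac{1}{6}\right) 2 = - \frac{1}{3} \approx -0.33333$)
$r{\left(J \right)} = - \frac{22}{3} + \frac{11 J}{3}$ ($r{\left(J \right)} = \left(- \frac{1}{3} + 4\right) \left(J - 2\right) = \frac{11 \left(-2 + J\right)}{3} = - \frac{22}{3} + \frac{11 J}{3}$)
$B = 54$ ($B = -3 - \left(10 - 67\right) = -3 - -57 = -3 + 57 = 54$)
$-138 + \left(M + r{\left(6 \right)}\right) B = -138 + \left(42 + \left(- \frac{22}{3} + \frac{11}{3} \cdot 6\right)\right) 54 = -138 + \left(42 + \left(- \frac{22}{3} + 22\right)\right) 54 = -138 + \left(42 + \frac{44}{3}\right) 54 = -138 + \frac{170}{3} \cdot 54 = -138 + 3060 = 2922$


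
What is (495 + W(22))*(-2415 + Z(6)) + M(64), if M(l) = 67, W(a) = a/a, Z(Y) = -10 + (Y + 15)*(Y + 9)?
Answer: -1046493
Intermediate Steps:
Z(Y) = -10 + (9 + Y)*(15 + Y) (Z(Y) = -10 + (15 + Y)*(9 + Y) = -10 + (9 + Y)*(15 + Y))
W(a) = 1
(495 + W(22))*(-2415 + Z(6)) + M(64) = (495 + 1)*(-2415 + (125 + 6² + 24*6)) + 67 = 496*(-2415 + (125 + 36 + 144)) + 67 = 496*(-2415 + 305) + 67 = 496*(-2110) + 67 = -1046560 + 67 = -1046493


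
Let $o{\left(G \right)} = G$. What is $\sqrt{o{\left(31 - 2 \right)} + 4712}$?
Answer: $\sqrt{4741} \approx 68.855$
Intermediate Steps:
$\sqrt{o{\left(31 - 2 \right)} + 4712} = \sqrt{\left(31 - 2\right) + 4712} = \sqrt{29 + 4712} = \sqrt{4741}$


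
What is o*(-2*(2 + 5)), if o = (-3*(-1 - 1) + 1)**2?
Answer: -686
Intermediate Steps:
o = 49 (o = (-3*(-2) + 1)**2 = (6 + 1)**2 = 7**2 = 49)
o*(-2*(2 + 5)) = 49*(-2*(2 + 5)) = 49*(-2*7) = 49*(-14) = -686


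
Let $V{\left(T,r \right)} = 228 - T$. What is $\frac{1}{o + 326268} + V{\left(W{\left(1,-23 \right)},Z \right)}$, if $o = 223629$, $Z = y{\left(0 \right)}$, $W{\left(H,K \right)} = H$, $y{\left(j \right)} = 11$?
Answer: $\frac{124826620}{549897} \approx 227.0$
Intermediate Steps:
$Z = 11$
$\frac{1}{o + 326268} + V{\left(W{\left(1,-23 \right)},Z \right)} = \frac{1}{223629 + 326268} + \left(228 - 1\right) = \frac{1}{549897} + \left(228 - 1\right) = \frac{1}{549897} + 227 = \frac{124826620}{549897}$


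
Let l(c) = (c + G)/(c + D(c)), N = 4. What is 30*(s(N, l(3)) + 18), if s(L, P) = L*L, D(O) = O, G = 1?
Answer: 1020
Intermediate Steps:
l(c) = (1 + c)/(2*c) (l(c) = (c + 1)/(c + c) = (1 + c)/((2*c)) = (1 + c)*(1/(2*c)) = (1 + c)/(2*c))
s(L, P) = L²
30*(s(N, l(3)) + 18) = 30*(4² + 18) = 30*(16 + 18) = 30*34 = 1020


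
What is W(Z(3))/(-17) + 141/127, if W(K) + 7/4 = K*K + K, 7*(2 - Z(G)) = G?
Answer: 412789/423164 ≈ 0.97548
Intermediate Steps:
Z(G) = 2 - G/7
W(K) = -7/4 + K + K² (W(K) = -7/4 + (K*K + K) = -7/4 + (K² + K) = -7/4 + (K + K²) = -7/4 + K + K²)
W(Z(3))/(-17) + 141/127 = (-7/4 + (2 - ⅐*3) + (2 - ⅐*3)²)/(-17) + 141/127 = (-7/4 + (2 - 3/7) + (2 - 3/7)²)*(-1/17) + 141*(1/127) = (-7/4 + 11/7 + (11/7)²)*(-1/17) + 141/127 = (-7/4 + 11/7 + 121/49)*(-1/17) + 141/127 = (449/196)*(-1/17) + 141/127 = -449/3332 + 141/127 = 412789/423164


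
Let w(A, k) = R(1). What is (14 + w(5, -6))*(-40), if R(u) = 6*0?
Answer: -560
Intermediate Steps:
R(u) = 0
w(A, k) = 0
(14 + w(5, -6))*(-40) = (14 + 0)*(-40) = 14*(-40) = -560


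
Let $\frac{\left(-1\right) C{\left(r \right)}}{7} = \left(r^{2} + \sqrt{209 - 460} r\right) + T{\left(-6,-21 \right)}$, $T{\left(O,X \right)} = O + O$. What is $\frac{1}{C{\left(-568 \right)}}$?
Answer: $- \frac{80653}{182279092044} - \frac{71 i \sqrt{251}}{91139546022} \approx -4.4247 \cdot 10^{-7} - 1.2342 \cdot 10^{-8} i$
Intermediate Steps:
$T{\left(O,X \right)} = 2 O$
$C{\left(r \right)} = 84 - 7 r^{2} - 7 i r \sqrt{251}$ ($C{\left(r \right)} = - 7 \left(\left(r^{2} + \sqrt{209 - 460} r\right) + 2 \left(-6\right)\right) = - 7 \left(\left(r^{2} + \sqrt{-251} r\right) - 12\right) = - 7 \left(\left(r^{2} + i \sqrt{251} r\right) - 12\right) = - 7 \left(\left(r^{2} + i r \sqrt{251}\right) - 12\right) = - 7 \left(-12 + r^{2} + i r \sqrt{251}\right) = 84 - 7 r^{2} - 7 i r \sqrt{251}$)
$\frac{1}{C{\left(-568 \right)}} = \frac{1}{84 - 7 \left(-568\right)^{2} - 7 i \left(-568\right) \sqrt{251}} = \frac{1}{84 - 2258368 + 3976 i \sqrt{251}} = \frac{1}{-2258284 + 3976 i \sqrt{251}}$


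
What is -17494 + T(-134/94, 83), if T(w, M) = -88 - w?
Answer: -826287/47 ≈ -17581.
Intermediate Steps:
-17494 + T(-134/94, 83) = -17494 + (-88 - (-134)/94) = -17494 + (-88 - 1*(-67/47)) = -17494 + (-88 + 67/47) = -17494 - 4069/47 = -826287/47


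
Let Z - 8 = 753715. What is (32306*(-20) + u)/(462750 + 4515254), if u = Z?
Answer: 107603/4978004 ≈ 0.021616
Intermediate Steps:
Z = 753723 (Z = 8 + 753715 = 753723)
u = 753723
(32306*(-20) + u)/(462750 + 4515254) = (32306*(-20) + 753723)/(462750 + 4515254) = (-646120 + 753723)/4978004 = 107603*(1/4978004) = 107603/4978004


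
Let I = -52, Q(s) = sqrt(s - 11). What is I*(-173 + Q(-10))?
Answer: 8996 - 52*I*sqrt(21) ≈ 8996.0 - 238.29*I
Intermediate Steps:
Q(s) = sqrt(-11 + s)
I*(-173 + Q(-10)) = -52*(-173 + sqrt(-11 - 10)) = -52*(-173 + sqrt(-21)) = -52*(-173 + I*sqrt(21)) = 8996 - 52*I*sqrt(21)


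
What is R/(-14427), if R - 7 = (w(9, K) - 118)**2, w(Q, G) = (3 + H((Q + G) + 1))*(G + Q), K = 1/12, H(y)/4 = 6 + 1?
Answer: -3854377/2077488 ≈ -1.8553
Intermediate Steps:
H(y) = 28 (H(y) = 4*(6 + 1) = 4*7 = 28)
K = 1/12 (K = 1*(1/12) = 1/12 ≈ 0.083333)
w(Q, G) = 31*G + 31*Q (w(Q, G) = (3 + 28)*(G + Q) = 31*(G + Q) = 31*G + 31*Q)
R = 3854377/144 (R = 7 + ((31*(1/12) + 31*9) - 118)**2 = 7 + ((31/12 + 279) - 118)**2 = 7 + (3379/12 - 118)**2 = 7 + (1963/12)**2 = 7 + 3853369/144 = 3854377/144 ≈ 26767.)
R/(-14427) = (3854377/144)/(-14427) = (3854377/144)*(-1/14427) = -3854377/2077488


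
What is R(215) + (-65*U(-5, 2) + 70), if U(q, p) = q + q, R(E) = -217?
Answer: 503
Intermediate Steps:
U(q, p) = 2*q
R(215) + (-65*U(-5, 2) + 70) = -217 + (-130*(-5) + 70) = -217 + (-65*(-10) + 70) = -217 + (650 + 70) = -217 + 720 = 503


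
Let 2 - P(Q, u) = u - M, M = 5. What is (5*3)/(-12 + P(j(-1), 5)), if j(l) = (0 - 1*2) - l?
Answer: -3/2 ≈ -1.5000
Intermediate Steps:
j(l) = -2 - l (j(l) = (0 - 2) - l = -2 - l)
P(Q, u) = 7 - u (P(Q, u) = 2 - (u - 1*5) = 2 - (u - 5) = 2 - (-5 + u) = 2 + (5 - u) = 7 - u)
(5*3)/(-12 + P(j(-1), 5)) = (5*3)/(-12 + (7 - 1*5)) = 15/(-12 + (7 - 5)) = 15/(-12 + 2) = 15/(-10) = 15*(-⅒) = -3/2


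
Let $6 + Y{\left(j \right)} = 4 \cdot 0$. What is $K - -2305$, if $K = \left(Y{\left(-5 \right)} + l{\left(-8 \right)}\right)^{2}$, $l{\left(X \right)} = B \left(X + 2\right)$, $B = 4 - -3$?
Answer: $4609$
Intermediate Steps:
$B = 7$ ($B = 4 + 3 = 7$)
$l{\left(X \right)} = 14 + 7 X$ ($l{\left(X \right)} = 7 \left(X + 2\right) = 7 \left(2 + X\right) = 14 + 7 X$)
$Y{\left(j \right)} = -6$ ($Y{\left(j \right)} = -6 + 4 \cdot 0 = -6 + 0 = -6$)
$K = 2304$ ($K = \left(-6 + \left(14 + 7 \left(-8\right)\right)\right)^{2} = \left(-6 + \left(14 - 56\right)\right)^{2} = \left(-6 - 42\right)^{2} = \left(-48\right)^{2} = 2304$)
$K - -2305 = 2304 - -2305 = 2304 + 2305 = 4609$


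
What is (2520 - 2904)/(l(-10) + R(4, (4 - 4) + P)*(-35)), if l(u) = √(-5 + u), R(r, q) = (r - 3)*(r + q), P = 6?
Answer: 26880/24503 + 384*I*√15/122515 ≈ 1.097 + 0.012139*I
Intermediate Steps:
R(r, q) = (-3 + r)*(q + r)
(2520 - 2904)/(l(-10) + R(4, (4 - 4) + P)*(-35)) = (2520 - 2904)/(√(-5 - 10) + (4² - 3*((4 - 4) + 6) - 3*4 + ((4 - 4) + 6)*4)*(-35)) = -384/(√(-15) + (16 - 3*(0 + 6) - 12 + (0 + 6)*4)*(-35)) = -384/(I*√15 + (16 - 3*6 - 12 + 6*4)*(-35)) = -384/(I*√15 + (16 - 18 - 12 + 24)*(-35)) = -384/(I*√15 + 10*(-35)) = -384/(I*√15 - 350) = -384/(-350 + I*√15)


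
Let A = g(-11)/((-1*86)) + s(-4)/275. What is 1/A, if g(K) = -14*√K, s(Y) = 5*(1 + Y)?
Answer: -305085/1647116 - 910525*I*√11/1647116 ≈ -0.18522 - 1.8334*I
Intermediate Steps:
s(Y) = 5 + 5*Y
A = -3/55 + 7*I*√11/43 (A = (-14*I*√11)/((-1*86)) + (5 + 5*(-4))/275 = -14*I*√11/(-86) + (5 - 20)*(1/275) = -14*I*√11*(-1/86) - 15*1/275 = 7*I*√11/43 - 3/55 = -3/55 + 7*I*√11/43 ≈ -0.054545 + 0.53992*I)
1/A = 1/(-3/55 + 7*I*√11/43)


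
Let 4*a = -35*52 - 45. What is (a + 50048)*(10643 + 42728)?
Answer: 10584910317/4 ≈ 2.6462e+9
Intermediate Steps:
a = -1865/4 (a = (-35*52 - 45)/4 = (-1820 - 45)/4 = (¼)*(-1865) = -1865/4 ≈ -466.25)
(a + 50048)*(10643 + 42728) = (-1865/4 + 50048)*(10643 + 42728) = (198327/4)*53371 = 10584910317/4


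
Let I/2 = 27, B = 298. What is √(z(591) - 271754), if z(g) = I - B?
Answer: 9*I*√3358 ≈ 521.53*I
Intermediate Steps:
I = 54 (I = 2*27 = 54)
z(g) = -244 (z(g) = 54 - 1*298 = 54 - 298 = -244)
√(z(591) - 271754) = √(-244 - 271754) = √(-271998) = 9*I*√3358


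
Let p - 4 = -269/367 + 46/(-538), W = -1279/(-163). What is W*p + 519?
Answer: 8753390741/16091849 ≈ 543.96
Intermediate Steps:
W = 1279/163 (W = -1279*(-1/163) = 1279/163 ≈ 7.8466)
p = 314090/98723 (p = 4 + (-269/367 + 46/(-538)) = 4 + (-269*1/367 + 46*(-1/538)) = 4 + (-269/367 - 23/269) = 4 - 80802/98723 = 314090/98723 ≈ 3.1815)
W*p + 519 = (1279/163)*(314090/98723) + 519 = 401721110/16091849 + 519 = 8753390741/16091849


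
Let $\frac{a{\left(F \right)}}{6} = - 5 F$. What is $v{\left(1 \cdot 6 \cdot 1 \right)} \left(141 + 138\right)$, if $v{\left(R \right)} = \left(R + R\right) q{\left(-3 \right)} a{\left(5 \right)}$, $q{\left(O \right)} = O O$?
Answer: $-4519800$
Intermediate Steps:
$q{\left(O \right)} = O^{2}$
$a{\left(F \right)} = - 30 F$ ($a{\left(F \right)} = 6 \left(- 5 F\right) = - 30 F$)
$v{\left(R \right)} = - 2700 R$ ($v{\left(R \right)} = \left(R + R\right) \left(-3\right)^{2} \left(\left(-30\right) 5\right) = 2 R 9 \left(-150\right) = 18 R \left(-150\right) = - 2700 R$)
$v{\left(1 \cdot 6 \cdot 1 \right)} \left(141 + 138\right) = - 2700 \cdot 1 \cdot 6 \cdot 1 \left(141 + 138\right) = - 2700 \cdot 6 \cdot 1 \cdot 279 = \left(-2700\right) 6 \cdot 279 = \left(-16200\right) 279 = -4519800$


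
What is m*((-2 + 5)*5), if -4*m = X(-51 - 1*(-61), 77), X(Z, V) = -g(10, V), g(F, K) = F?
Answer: 75/2 ≈ 37.500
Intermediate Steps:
X(Z, V) = -10 (X(Z, V) = -1*10 = -10)
m = 5/2 (m = -1/4*(-10) = 5/2 ≈ 2.5000)
m*((-2 + 5)*5) = 5*((-2 + 5)*5)/2 = 5*(3*5)/2 = (5/2)*15 = 75/2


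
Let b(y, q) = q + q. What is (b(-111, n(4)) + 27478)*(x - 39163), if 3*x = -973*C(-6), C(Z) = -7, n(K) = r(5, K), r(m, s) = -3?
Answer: -3040546016/3 ≈ -1.0135e+9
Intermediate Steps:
n(K) = -3
b(y, q) = 2*q
x = 6811/3 (x = (-973*(-7))/3 = (⅓)*6811 = 6811/3 ≈ 2270.3)
(b(-111, n(4)) + 27478)*(x - 39163) = (2*(-3) + 27478)*(6811/3 - 39163) = (-6 + 27478)*(-110678/3) = 27472*(-110678/3) = -3040546016/3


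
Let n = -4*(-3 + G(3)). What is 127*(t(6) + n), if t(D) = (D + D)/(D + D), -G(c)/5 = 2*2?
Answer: 11811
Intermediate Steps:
G(c) = -20 (G(c) = -10*2 = -5*4 = -20)
t(D) = 1 (t(D) = (2*D)/((2*D)) = (2*D)*(1/(2*D)) = 1)
n = 92 (n = -4*(-3 - 20) = -4*(-23) = 92)
127*(t(6) + n) = 127*(1 + 92) = 127*93 = 11811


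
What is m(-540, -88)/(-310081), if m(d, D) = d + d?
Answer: 1080/310081 ≈ 0.0034830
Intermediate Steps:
m(d, D) = 2*d
m(-540, -88)/(-310081) = (2*(-540))/(-310081) = -1080*(-1/310081) = 1080/310081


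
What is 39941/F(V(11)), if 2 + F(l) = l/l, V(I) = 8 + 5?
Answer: -39941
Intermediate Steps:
V(I) = 13
F(l) = -1 (F(l) = -2 + l/l = -2 + 1 = -1)
39941/F(V(11)) = 39941/(-1) = 39941*(-1) = -39941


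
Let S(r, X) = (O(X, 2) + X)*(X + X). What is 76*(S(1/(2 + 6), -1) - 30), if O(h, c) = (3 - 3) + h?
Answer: -1976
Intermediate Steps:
O(h, c) = h (O(h, c) = 0 + h = h)
S(r, X) = 4*X² (S(r, X) = (X + X)*(X + X) = (2*X)*(2*X) = 4*X²)
76*(S(1/(2 + 6), -1) - 30) = 76*(4*(-1)² - 30) = 76*(4*1 - 30) = 76*(4 - 30) = 76*(-26) = -1976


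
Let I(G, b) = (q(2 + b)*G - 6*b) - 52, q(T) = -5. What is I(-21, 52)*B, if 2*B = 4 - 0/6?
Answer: -518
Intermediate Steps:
B = 2 (B = (4 - 0/6)/2 = (4 - 1*0)/2 = (4 + 0)/2 = (1/2)*4 = 2)
I(G, b) = -52 - 6*b - 5*G (I(G, b) = (-5*G - 6*b) - 52 = (-6*b - 5*G) - 52 = -52 - 6*b - 5*G)
I(-21, 52)*B = (-52 - 6*52 - 5*(-21))*2 = (-52 - 312 + 105)*2 = -259*2 = -518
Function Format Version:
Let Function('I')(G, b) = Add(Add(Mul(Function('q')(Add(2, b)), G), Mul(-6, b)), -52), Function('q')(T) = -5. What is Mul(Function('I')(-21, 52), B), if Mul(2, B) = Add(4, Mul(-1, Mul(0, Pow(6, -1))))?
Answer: -518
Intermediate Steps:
B = 2 (B = Mul(Rational(1, 2), Add(4, Mul(-1, Mul(0, Pow(6, -1))))) = Mul(Rational(1, 2), Add(4, Mul(-1, Mul(0, Rational(1, 6))))) = Mul(Rational(1, 2), Add(4, Mul(-1, 0))) = Mul(Rational(1, 2), Add(4, 0)) = Mul(Rational(1, 2), 4) = 2)
Function('I')(G, b) = Add(-52, Mul(-6, b), Mul(-5, G)) (Function('I')(G, b) = Add(Add(Mul(-5, G), Mul(-6, b)), -52) = Add(Add(Mul(-6, b), Mul(-5, G)), -52) = Add(-52, Mul(-6, b), Mul(-5, G)))
Mul(Function('I')(-21, 52), B) = Mul(Add(-52, Mul(-6, 52), Mul(-5, -21)), 2) = Mul(Add(-52, -312, 105), 2) = Mul(-259, 2) = -518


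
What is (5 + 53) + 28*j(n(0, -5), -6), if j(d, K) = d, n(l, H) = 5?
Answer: 198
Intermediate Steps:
(5 + 53) + 28*j(n(0, -5), -6) = (5 + 53) + 28*5 = 58 + 140 = 198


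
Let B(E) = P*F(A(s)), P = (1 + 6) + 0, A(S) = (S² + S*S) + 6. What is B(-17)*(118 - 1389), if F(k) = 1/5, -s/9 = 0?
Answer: -8897/5 ≈ -1779.4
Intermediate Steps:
s = 0 (s = -9*0 = 0)
A(S) = 6 + 2*S² (A(S) = (S² + S²) + 6 = 2*S² + 6 = 6 + 2*S²)
F(k) = ⅕
P = 7 (P = 7 + 0 = 7)
B(E) = 7/5 (B(E) = 7*(⅕) = 7/5)
B(-17)*(118 - 1389) = 7*(118 - 1389)/5 = (7/5)*(-1271) = -8897/5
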